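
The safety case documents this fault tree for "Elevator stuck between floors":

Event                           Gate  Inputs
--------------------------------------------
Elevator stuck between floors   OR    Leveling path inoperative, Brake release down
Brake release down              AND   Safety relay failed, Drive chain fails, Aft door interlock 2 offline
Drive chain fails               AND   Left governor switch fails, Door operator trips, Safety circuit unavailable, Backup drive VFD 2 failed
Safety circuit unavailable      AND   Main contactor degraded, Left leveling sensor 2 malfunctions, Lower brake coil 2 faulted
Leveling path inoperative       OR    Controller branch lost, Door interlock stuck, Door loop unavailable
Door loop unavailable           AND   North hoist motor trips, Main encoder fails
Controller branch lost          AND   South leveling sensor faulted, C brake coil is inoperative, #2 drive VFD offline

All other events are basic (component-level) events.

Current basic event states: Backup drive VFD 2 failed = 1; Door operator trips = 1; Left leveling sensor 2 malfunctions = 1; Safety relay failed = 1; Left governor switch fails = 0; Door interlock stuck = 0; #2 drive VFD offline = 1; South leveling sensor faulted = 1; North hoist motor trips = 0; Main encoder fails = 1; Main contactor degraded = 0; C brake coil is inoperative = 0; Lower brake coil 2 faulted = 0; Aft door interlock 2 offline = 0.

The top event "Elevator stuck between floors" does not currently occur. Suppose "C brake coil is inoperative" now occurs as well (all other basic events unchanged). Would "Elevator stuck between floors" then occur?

Counterfactual: set "C brake coil is inoperative" to occurred.
Controller branch lost [AND]: South leveling sensor faulted=occurs, C brake coil is inoperative=occurs, #2 drive VFD offline=occurs → all inputs occur → occurs.
Door loop unavailable [AND]: North hoist motor trips=not, Main encoder fails=occurs → not all inputs occur → does not occur.
Leveling path inoperative [OR]: Controller branch lost=occurs, Door interlock stuck=not, Door loop unavailable=not → at least one input occurs → occurs.
Safety circuit unavailable [AND]: Main contactor degraded=not, Left leveling sensor 2 malfunctions=occurs, Lower brake coil 2 faulted=not → not all inputs occur → does not occur.
Drive chain fails [AND]: Left governor switch fails=not, Door operator trips=occurs, Safety circuit unavailable=not, Backup drive VFD 2 failed=occurs → not all inputs occur → does not occur.
Brake release down [AND]: Safety relay failed=occurs, Drive chain fails=not, Aft door interlock 2 offline=not → not all inputs occur → does not occur.
Elevator stuck between floors [OR]: Leveling path inoperative=occurs, Brake release down=not → at least one input occurs → occurs.

Yes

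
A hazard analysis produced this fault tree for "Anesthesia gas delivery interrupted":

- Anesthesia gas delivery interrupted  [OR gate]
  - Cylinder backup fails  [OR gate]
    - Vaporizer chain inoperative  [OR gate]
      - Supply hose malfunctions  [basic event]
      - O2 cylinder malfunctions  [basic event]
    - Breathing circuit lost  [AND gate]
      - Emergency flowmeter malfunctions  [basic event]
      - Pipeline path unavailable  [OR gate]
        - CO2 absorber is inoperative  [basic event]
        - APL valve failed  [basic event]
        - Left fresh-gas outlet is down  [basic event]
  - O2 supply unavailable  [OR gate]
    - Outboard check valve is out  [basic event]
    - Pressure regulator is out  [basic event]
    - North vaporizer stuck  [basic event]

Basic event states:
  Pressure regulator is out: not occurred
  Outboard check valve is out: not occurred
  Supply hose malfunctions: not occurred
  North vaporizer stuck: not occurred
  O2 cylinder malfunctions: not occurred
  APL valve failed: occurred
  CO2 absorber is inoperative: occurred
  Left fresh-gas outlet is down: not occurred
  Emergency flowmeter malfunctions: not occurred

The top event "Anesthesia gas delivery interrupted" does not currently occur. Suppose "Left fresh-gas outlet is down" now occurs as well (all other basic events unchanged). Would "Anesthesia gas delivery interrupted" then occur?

No

Counterfactual: set "Left fresh-gas outlet is down" to occurred.
Vaporizer chain inoperative [OR]: Supply hose malfunctions=not, O2 cylinder malfunctions=not → no input occurs → does not occur.
Pipeline path unavailable [OR]: CO2 absorber is inoperative=occurs, APL valve failed=occurs, Left fresh-gas outlet is down=occurs → at least one input occurs → occurs.
Breathing circuit lost [AND]: Emergency flowmeter malfunctions=not, Pipeline path unavailable=occurs → not all inputs occur → does not occur.
Cylinder backup fails [OR]: Vaporizer chain inoperative=not, Breathing circuit lost=not → no input occurs → does not occur.
O2 supply unavailable [OR]: Outboard check valve is out=not, Pressure regulator is out=not, North vaporizer stuck=not → no input occurs → does not occur.
Anesthesia gas delivery interrupted [OR]: Cylinder backup fails=not, O2 supply unavailable=not → no input occurs → does not occur.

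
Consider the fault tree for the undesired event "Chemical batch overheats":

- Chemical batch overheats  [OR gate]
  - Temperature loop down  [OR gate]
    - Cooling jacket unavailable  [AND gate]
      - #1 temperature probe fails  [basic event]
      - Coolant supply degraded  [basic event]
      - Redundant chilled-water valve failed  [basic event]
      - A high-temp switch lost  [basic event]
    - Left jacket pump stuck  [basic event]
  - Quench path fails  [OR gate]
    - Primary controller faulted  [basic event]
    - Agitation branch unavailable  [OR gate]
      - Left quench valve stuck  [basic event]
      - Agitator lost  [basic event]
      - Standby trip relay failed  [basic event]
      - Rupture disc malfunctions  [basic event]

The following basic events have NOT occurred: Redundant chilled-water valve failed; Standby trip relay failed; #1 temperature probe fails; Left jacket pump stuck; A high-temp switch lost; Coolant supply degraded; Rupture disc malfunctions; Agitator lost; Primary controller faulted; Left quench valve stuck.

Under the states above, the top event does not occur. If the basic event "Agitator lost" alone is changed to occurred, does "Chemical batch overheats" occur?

Counterfactual: set "Agitator lost" to occurred.
Cooling jacket unavailable [AND]: #1 temperature probe fails=not, Coolant supply degraded=not, Redundant chilled-water valve failed=not, A high-temp switch lost=not → not all inputs occur → does not occur.
Temperature loop down [OR]: Cooling jacket unavailable=not, Left jacket pump stuck=not → no input occurs → does not occur.
Agitation branch unavailable [OR]: Left quench valve stuck=not, Agitator lost=occurs, Standby trip relay failed=not, Rupture disc malfunctions=not → at least one input occurs → occurs.
Quench path fails [OR]: Primary controller faulted=not, Agitation branch unavailable=occurs → at least one input occurs → occurs.
Chemical batch overheats [OR]: Temperature loop down=not, Quench path fails=occurs → at least one input occurs → occurs.

Yes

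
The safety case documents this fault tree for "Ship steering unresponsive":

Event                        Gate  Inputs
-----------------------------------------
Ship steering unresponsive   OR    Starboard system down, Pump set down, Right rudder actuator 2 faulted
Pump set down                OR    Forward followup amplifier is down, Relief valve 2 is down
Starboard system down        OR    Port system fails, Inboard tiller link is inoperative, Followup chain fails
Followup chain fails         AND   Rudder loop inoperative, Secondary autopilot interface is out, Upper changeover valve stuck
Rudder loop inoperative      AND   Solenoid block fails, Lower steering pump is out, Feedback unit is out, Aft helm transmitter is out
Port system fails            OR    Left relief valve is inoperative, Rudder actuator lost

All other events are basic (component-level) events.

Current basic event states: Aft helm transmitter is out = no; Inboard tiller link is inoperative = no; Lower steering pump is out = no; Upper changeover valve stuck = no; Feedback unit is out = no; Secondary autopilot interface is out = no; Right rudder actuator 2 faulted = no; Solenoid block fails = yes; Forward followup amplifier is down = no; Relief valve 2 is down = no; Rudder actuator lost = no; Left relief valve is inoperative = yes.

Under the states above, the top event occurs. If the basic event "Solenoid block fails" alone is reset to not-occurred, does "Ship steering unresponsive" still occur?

Counterfactual: set "Solenoid block fails" to not occurred.
Port system fails [OR]: Left relief valve is inoperative=occurs, Rudder actuator lost=not → at least one input occurs → occurs.
Rudder loop inoperative [AND]: Solenoid block fails=not, Lower steering pump is out=not, Feedback unit is out=not, Aft helm transmitter is out=not → not all inputs occur → does not occur.
Followup chain fails [AND]: Rudder loop inoperative=not, Secondary autopilot interface is out=not, Upper changeover valve stuck=not → not all inputs occur → does not occur.
Starboard system down [OR]: Port system fails=occurs, Inboard tiller link is inoperative=not, Followup chain fails=not → at least one input occurs → occurs.
Pump set down [OR]: Forward followup amplifier is down=not, Relief valve 2 is down=not → no input occurs → does not occur.
Ship steering unresponsive [OR]: Starboard system down=occurs, Pump set down=not, Right rudder actuator 2 faulted=not → at least one input occurs → occurs.

Yes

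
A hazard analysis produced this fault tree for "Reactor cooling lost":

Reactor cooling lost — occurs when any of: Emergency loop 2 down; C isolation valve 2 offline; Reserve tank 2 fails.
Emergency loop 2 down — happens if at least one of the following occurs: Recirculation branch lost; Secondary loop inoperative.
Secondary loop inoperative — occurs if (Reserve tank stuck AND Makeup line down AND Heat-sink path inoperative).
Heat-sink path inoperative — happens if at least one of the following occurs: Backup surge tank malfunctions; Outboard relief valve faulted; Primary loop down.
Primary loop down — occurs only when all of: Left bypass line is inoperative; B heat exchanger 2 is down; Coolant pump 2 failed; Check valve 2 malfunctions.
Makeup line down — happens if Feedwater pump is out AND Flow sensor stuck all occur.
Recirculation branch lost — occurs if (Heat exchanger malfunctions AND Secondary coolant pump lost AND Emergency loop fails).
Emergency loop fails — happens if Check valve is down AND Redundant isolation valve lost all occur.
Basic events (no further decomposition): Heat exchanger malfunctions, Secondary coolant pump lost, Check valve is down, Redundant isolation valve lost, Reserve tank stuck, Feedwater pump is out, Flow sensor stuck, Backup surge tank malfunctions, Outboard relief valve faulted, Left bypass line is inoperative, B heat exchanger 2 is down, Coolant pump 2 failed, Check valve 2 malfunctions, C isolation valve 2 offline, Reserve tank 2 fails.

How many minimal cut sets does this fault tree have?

6

Emergency loop fails [AND]: one cut set from each child combined → 1 × 1 = 1 cut set(s).
Recirculation branch lost [AND]: one cut set from each child combined → 1 × 1 × 1 = 1 cut set(s).
Makeup line down [AND]: one cut set from each child combined → 1 × 1 = 1 cut set(s).
Primary loop down [AND]: one cut set from each child combined → 1 × 1 × 1 × 1 = 1 cut set(s).
Heat-sink path inoperative [OR]: union of children's cut sets → 3 cut set(s).
Secondary loop inoperative [AND]: one cut set from each child combined → 1 × 1 × 3 = 3 cut set(s).
Emergency loop 2 down [OR]: union of children's cut sets → 4 cut set(s).
Reactor cooling lost [OR]: union of children's cut sets → 6 cut set(s).
Minimal cut sets: {Check valve is down, Heat exchanger malfunctions, Redundant isolation valve lost, Secondary coolant pump lost}; {Backup surge tank malfunctions, Feedwater pump is out, Flow sensor stuck, Reserve tank stuck}; {Feedwater pump is out, Flow sensor stuck, Outboard relief valve faulted, Reserve tank stuck}; {B heat exchanger 2 is down, Check valve 2 malfunctions, Coolant pump 2 failed, Feedwater pump is out, Flow sensor stuck, Left bypass line is inoperative, Reserve tank stuck}; {C isolation valve 2 offline}; {Reserve tank 2 fails}.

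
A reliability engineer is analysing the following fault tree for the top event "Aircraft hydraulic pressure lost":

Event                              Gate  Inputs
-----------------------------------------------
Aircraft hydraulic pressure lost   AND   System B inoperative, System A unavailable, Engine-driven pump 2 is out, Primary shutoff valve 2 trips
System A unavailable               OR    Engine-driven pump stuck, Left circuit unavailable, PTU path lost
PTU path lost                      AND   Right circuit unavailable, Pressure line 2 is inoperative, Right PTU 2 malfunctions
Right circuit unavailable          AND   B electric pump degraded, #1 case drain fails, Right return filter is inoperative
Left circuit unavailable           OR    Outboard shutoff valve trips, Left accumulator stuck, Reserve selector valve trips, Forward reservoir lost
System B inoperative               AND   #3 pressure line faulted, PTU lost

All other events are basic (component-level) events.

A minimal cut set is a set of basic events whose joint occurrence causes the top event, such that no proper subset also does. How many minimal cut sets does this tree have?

6

System B inoperative [AND]: one cut set from each child combined → 1 × 1 = 1 cut set(s).
Left circuit unavailable [OR]: union of children's cut sets → 4 cut set(s).
Right circuit unavailable [AND]: one cut set from each child combined → 1 × 1 × 1 = 1 cut set(s).
PTU path lost [AND]: one cut set from each child combined → 1 × 1 × 1 = 1 cut set(s).
System A unavailable [OR]: union of children's cut sets → 6 cut set(s).
Aircraft hydraulic pressure lost [AND]: one cut set from each child combined → 1 × 6 × 1 × 1 = 6 cut set(s).
Minimal cut sets: {#3 pressure line faulted, Engine-driven pump 2 is out, Engine-driven pump stuck, PTU lost, Primary shutoff valve 2 trips}; {#3 pressure line faulted, Engine-driven pump 2 is out, Outboard shutoff valve trips, PTU lost, Primary shutoff valve 2 trips}; {#3 pressure line faulted, Engine-driven pump 2 is out, Left accumulator stuck, PTU lost, Primary shutoff valve 2 trips}; {#3 pressure line faulted, Engine-driven pump 2 is out, PTU lost, Primary shutoff valve 2 trips, Reserve selector valve trips}; {#3 pressure line faulted, Engine-driven pump 2 is out, Forward reservoir lost, PTU lost, Primary shutoff valve 2 trips}; {#1 case drain fails, #3 pressure line faulted, B electric pump degraded, Engine-driven pump 2 is out, PTU lost, Pressure line 2 is inoperative, Primary shutoff valve 2 trips, Right PTU 2 malfunctions, Right return filter is inoperative}.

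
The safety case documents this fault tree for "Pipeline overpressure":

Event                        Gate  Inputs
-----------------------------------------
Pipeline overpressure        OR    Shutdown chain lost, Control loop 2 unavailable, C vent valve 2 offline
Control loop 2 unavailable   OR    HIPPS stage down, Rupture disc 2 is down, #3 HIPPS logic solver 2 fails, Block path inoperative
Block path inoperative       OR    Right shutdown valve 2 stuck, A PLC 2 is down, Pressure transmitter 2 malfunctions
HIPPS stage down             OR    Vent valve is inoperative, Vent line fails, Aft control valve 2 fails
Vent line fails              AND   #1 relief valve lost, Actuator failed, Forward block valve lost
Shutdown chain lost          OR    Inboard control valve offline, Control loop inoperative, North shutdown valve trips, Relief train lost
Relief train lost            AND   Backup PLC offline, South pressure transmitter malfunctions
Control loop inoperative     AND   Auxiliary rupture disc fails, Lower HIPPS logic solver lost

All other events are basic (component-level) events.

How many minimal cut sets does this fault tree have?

Control loop inoperative [AND]: one cut set from each child combined → 1 × 1 = 1 cut set(s).
Relief train lost [AND]: one cut set from each child combined → 1 × 1 = 1 cut set(s).
Shutdown chain lost [OR]: union of children's cut sets → 4 cut set(s).
Vent line fails [AND]: one cut set from each child combined → 1 × 1 × 1 = 1 cut set(s).
HIPPS stage down [OR]: union of children's cut sets → 3 cut set(s).
Block path inoperative [OR]: union of children's cut sets → 3 cut set(s).
Control loop 2 unavailable [OR]: union of children's cut sets → 8 cut set(s).
Pipeline overpressure [OR]: union of children's cut sets → 13 cut set(s).

13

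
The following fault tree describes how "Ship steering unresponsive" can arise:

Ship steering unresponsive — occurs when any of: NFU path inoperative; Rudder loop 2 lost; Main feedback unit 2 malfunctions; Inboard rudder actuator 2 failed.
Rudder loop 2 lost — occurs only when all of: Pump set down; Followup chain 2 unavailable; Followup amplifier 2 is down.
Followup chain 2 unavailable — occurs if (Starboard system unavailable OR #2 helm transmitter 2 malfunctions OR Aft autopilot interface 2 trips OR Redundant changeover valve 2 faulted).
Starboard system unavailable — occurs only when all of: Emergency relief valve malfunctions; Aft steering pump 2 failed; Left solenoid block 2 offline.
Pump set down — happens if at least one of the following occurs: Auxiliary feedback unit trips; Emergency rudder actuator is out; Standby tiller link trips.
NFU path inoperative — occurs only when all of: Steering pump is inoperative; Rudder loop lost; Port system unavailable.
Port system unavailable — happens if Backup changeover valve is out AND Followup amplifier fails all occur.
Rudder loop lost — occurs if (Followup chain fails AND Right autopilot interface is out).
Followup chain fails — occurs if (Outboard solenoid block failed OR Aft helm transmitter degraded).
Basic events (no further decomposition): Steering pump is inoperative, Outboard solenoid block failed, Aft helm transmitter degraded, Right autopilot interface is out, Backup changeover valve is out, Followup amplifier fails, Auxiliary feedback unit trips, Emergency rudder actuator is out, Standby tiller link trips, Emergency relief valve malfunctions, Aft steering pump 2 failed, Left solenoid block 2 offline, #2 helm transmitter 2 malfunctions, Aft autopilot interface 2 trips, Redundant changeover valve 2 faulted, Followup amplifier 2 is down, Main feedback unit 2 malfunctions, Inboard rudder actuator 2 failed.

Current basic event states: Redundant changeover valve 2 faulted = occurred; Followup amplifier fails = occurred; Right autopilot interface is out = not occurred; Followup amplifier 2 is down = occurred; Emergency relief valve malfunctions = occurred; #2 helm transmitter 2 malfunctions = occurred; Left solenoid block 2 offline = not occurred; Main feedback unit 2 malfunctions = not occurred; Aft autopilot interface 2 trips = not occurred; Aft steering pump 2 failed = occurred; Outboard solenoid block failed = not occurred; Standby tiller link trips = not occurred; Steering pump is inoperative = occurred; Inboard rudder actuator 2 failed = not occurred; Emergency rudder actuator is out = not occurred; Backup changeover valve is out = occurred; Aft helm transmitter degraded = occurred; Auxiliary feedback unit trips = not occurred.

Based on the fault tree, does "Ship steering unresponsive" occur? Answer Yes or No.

Followup chain fails [OR]: Outboard solenoid block failed=not, Aft helm transmitter degraded=occurs → at least one input occurs → occurs.
Rudder loop lost [AND]: Followup chain fails=occurs, Right autopilot interface is out=not → not all inputs occur → does not occur.
Port system unavailable [AND]: Backup changeover valve is out=occurs, Followup amplifier fails=occurs → all inputs occur → occurs.
NFU path inoperative [AND]: Steering pump is inoperative=occurs, Rudder loop lost=not, Port system unavailable=occurs → not all inputs occur → does not occur.
Pump set down [OR]: Auxiliary feedback unit trips=not, Emergency rudder actuator is out=not, Standby tiller link trips=not → no input occurs → does not occur.
Starboard system unavailable [AND]: Emergency relief valve malfunctions=occurs, Aft steering pump 2 failed=occurs, Left solenoid block 2 offline=not → not all inputs occur → does not occur.
Followup chain 2 unavailable [OR]: Starboard system unavailable=not, #2 helm transmitter 2 malfunctions=occurs, Aft autopilot interface 2 trips=not, Redundant changeover valve 2 faulted=occurs → at least one input occurs → occurs.
Rudder loop 2 lost [AND]: Pump set down=not, Followup chain 2 unavailable=occurs, Followup amplifier 2 is down=occurs → not all inputs occur → does not occur.
Ship steering unresponsive [OR]: NFU path inoperative=not, Rudder loop 2 lost=not, Main feedback unit 2 malfunctions=not, Inboard rudder actuator 2 failed=not → no input occurs → does not occur.

No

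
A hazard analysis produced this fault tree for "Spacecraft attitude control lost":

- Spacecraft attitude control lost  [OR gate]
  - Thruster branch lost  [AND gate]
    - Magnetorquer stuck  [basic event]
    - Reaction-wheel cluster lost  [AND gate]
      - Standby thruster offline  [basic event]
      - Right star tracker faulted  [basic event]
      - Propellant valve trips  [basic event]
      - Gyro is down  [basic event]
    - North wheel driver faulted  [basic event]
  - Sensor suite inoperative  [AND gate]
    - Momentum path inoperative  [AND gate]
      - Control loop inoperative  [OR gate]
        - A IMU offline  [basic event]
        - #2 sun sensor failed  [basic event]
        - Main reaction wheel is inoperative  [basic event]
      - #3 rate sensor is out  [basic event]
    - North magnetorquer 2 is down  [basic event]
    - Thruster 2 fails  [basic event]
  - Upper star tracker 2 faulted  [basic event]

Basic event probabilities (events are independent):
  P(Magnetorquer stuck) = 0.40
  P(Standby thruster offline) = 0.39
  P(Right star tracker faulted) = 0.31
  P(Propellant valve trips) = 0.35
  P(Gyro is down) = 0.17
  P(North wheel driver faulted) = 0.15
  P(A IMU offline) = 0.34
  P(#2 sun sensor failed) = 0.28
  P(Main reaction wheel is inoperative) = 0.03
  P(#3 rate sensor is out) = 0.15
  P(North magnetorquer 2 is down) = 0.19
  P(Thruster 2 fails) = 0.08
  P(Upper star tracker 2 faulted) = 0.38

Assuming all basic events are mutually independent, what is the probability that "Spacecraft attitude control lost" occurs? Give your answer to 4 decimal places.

P(Reaction-wheel cluster lost) [AND] = 0.39 × 0.31 × 0.35 × 0.17 = 0.007194
P(Thruster branch lost) [AND] = 0.40 × 0.007194 × 0.15 = 0.000432
P(Control loop inoperative) [OR] = 1 − (1−0.34) × (1−0.28) × (1−0.03) = 0.539056
P(Momentum path inoperative) [AND] = 0.539056 × 0.15 = 0.080858
P(Sensor suite inoperative) [AND] = 0.080858 × 0.19 × 0.08 = 0.001229
P(Spacecraft attitude control lost) [OR] = 1 − (1−0.000432) × (1−0.001229) × (1−0.38) = 0.381029
Rounded to 4 decimal places: P(Spacecraft attitude control lost) ≈ 0.3810.

0.3810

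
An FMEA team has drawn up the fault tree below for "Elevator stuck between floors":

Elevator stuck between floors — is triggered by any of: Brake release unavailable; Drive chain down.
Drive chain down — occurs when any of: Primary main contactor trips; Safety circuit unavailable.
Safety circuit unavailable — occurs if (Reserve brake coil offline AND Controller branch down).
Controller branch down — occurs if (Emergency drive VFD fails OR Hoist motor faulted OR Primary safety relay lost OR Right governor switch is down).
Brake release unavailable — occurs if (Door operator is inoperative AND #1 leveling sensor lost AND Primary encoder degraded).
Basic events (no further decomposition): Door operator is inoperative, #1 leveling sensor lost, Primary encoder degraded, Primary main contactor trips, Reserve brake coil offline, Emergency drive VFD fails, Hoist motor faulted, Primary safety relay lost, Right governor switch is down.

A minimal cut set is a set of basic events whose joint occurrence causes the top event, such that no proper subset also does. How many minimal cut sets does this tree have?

6

Brake release unavailable [AND]: one cut set from each child combined → 1 × 1 × 1 = 1 cut set(s).
Controller branch down [OR]: union of children's cut sets → 4 cut set(s).
Safety circuit unavailable [AND]: one cut set from each child combined → 1 × 4 = 4 cut set(s).
Drive chain down [OR]: union of children's cut sets → 5 cut set(s).
Elevator stuck between floors [OR]: union of children's cut sets → 6 cut set(s).
Minimal cut sets: {#1 leveling sensor lost, Door operator is inoperative, Primary encoder degraded}; {Primary main contactor trips}; {Emergency drive VFD fails, Reserve brake coil offline}; {Hoist motor faulted, Reserve brake coil offline}; {Primary safety relay lost, Reserve brake coil offline}; {Reserve brake coil offline, Right governor switch is down}.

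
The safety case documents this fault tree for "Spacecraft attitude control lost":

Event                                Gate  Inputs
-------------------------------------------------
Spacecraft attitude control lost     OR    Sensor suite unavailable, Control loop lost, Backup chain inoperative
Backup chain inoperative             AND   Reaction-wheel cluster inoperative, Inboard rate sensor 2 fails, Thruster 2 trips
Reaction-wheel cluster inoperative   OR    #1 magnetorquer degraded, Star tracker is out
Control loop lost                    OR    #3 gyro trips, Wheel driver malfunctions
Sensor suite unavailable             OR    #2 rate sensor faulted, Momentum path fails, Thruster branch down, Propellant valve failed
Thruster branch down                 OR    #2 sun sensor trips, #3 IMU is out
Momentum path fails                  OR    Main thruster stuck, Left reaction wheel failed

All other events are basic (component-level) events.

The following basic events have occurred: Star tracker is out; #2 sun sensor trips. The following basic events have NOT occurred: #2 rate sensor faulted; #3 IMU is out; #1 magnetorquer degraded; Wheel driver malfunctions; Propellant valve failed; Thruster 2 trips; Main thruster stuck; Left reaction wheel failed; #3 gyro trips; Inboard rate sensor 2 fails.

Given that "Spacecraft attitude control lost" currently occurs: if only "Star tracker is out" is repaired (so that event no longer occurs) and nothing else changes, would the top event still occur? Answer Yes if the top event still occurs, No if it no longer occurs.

Yes

Counterfactual: set "Star tracker is out" to not occurred.
Momentum path fails [OR]: Main thruster stuck=not, Left reaction wheel failed=not → no input occurs → does not occur.
Thruster branch down [OR]: #2 sun sensor trips=occurs, #3 IMU is out=not → at least one input occurs → occurs.
Sensor suite unavailable [OR]: #2 rate sensor faulted=not, Momentum path fails=not, Thruster branch down=occurs, Propellant valve failed=not → at least one input occurs → occurs.
Control loop lost [OR]: #3 gyro trips=not, Wheel driver malfunctions=not → no input occurs → does not occur.
Reaction-wheel cluster inoperative [OR]: #1 magnetorquer degraded=not, Star tracker is out=not → no input occurs → does not occur.
Backup chain inoperative [AND]: Reaction-wheel cluster inoperative=not, Inboard rate sensor 2 fails=not, Thruster 2 trips=not → not all inputs occur → does not occur.
Spacecraft attitude control lost [OR]: Sensor suite unavailable=occurs, Control loop lost=not, Backup chain inoperative=not → at least one input occurs → occurs.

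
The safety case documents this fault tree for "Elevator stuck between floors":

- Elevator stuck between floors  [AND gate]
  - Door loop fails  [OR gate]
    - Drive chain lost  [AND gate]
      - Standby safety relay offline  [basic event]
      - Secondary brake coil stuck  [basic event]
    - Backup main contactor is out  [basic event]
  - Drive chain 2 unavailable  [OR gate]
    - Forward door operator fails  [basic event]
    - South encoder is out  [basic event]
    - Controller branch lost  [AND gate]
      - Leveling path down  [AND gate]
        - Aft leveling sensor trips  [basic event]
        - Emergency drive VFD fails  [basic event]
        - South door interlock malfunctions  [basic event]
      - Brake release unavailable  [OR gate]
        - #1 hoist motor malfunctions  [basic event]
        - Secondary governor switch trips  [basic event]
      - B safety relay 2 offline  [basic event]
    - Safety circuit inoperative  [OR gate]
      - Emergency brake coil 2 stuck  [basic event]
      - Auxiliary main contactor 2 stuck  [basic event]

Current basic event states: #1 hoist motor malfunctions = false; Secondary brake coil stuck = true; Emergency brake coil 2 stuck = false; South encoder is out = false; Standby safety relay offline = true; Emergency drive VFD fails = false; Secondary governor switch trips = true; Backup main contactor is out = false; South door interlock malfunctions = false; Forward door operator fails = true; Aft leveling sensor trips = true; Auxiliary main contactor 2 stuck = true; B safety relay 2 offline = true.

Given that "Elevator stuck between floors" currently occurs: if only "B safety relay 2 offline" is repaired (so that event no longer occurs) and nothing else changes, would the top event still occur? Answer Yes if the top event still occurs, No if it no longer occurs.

Yes

Counterfactual: set "B safety relay 2 offline" to not occurred.
Drive chain lost [AND]: Standby safety relay offline=occurs, Secondary brake coil stuck=occurs → all inputs occur → occurs.
Door loop fails [OR]: Drive chain lost=occurs, Backup main contactor is out=not → at least one input occurs → occurs.
Leveling path down [AND]: Aft leveling sensor trips=occurs, Emergency drive VFD fails=not, South door interlock malfunctions=not → not all inputs occur → does not occur.
Brake release unavailable [OR]: #1 hoist motor malfunctions=not, Secondary governor switch trips=occurs → at least one input occurs → occurs.
Controller branch lost [AND]: Leveling path down=not, Brake release unavailable=occurs, B safety relay 2 offline=not → not all inputs occur → does not occur.
Safety circuit inoperative [OR]: Emergency brake coil 2 stuck=not, Auxiliary main contactor 2 stuck=occurs → at least one input occurs → occurs.
Drive chain 2 unavailable [OR]: Forward door operator fails=occurs, South encoder is out=not, Controller branch lost=not, Safety circuit inoperative=occurs → at least one input occurs → occurs.
Elevator stuck between floors [AND]: Door loop fails=occurs, Drive chain 2 unavailable=occurs → all inputs occur → occurs.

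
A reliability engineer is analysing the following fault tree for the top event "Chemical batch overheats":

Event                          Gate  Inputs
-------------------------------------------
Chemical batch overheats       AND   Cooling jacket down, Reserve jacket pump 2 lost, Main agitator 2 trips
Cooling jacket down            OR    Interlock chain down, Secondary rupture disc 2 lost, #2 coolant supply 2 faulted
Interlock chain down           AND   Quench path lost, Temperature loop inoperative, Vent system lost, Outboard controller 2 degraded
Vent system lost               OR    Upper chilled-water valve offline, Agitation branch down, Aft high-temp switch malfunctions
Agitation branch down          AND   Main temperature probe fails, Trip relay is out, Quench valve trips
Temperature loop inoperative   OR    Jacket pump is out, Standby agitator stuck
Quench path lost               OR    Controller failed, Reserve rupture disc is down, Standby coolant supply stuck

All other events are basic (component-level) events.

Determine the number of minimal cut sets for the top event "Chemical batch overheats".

20

Quench path lost [OR]: union of children's cut sets → 3 cut set(s).
Temperature loop inoperative [OR]: union of children's cut sets → 2 cut set(s).
Agitation branch down [AND]: one cut set from each child combined → 1 × 1 × 1 = 1 cut set(s).
Vent system lost [OR]: union of children's cut sets → 3 cut set(s).
Interlock chain down [AND]: one cut set from each child combined → 3 × 2 × 3 × 1 = 18 cut set(s).
Cooling jacket down [OR]: union of children's cut sets → 20 cut set(s).
Chemical batch overheats [AND]: one cut set from each child combined → 20 × 1 × 1 = 20 cut set(s).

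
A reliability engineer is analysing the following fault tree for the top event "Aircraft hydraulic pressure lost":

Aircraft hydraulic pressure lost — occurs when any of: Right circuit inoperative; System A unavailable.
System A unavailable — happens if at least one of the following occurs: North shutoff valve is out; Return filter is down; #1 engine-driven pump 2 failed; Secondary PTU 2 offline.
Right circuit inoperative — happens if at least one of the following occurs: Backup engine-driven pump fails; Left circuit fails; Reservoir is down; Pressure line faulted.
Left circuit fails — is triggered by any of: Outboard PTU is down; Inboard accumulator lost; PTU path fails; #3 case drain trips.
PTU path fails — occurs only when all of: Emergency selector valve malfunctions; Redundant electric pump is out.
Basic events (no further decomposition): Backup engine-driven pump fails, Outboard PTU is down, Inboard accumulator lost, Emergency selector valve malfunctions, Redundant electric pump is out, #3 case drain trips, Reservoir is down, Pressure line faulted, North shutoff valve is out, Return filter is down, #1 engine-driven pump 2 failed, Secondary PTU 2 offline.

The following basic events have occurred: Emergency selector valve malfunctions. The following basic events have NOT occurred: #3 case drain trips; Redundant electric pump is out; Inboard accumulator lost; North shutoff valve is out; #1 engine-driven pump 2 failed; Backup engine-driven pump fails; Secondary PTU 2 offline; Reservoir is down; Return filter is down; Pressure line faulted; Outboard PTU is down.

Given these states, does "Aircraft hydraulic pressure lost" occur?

PTU path fails [AND]: Emergency selector valve malfunctions=occurs, Redundant electric pump is out=not → not all inputs occur → does not occur.
Left circuit fails [OR]: Outboard PTU is down=not, Inboard accumulator lost=not, PTU path fails=not, #3 case drain trips=not → no input occurs → does not occur.
Right circuit inoperative [OR]: Backup engine-driven pump fails=not, Left circuit fails=not, Reservoir is down=not, Pressure line faulted=not → no input occurs → does not occur.
System A unavailable [OR]: North shutoff valve is out=not, Return filter is down=not, #1 engine-driven pump 2 failed=not, Secondary PTU 2 offline=not → no input occurs → does not occur.
Aircraft hydraulic pressure lost [OR]: Right circuit inoperative=not, System A unavailable=not → no input occurs → does not occur.

No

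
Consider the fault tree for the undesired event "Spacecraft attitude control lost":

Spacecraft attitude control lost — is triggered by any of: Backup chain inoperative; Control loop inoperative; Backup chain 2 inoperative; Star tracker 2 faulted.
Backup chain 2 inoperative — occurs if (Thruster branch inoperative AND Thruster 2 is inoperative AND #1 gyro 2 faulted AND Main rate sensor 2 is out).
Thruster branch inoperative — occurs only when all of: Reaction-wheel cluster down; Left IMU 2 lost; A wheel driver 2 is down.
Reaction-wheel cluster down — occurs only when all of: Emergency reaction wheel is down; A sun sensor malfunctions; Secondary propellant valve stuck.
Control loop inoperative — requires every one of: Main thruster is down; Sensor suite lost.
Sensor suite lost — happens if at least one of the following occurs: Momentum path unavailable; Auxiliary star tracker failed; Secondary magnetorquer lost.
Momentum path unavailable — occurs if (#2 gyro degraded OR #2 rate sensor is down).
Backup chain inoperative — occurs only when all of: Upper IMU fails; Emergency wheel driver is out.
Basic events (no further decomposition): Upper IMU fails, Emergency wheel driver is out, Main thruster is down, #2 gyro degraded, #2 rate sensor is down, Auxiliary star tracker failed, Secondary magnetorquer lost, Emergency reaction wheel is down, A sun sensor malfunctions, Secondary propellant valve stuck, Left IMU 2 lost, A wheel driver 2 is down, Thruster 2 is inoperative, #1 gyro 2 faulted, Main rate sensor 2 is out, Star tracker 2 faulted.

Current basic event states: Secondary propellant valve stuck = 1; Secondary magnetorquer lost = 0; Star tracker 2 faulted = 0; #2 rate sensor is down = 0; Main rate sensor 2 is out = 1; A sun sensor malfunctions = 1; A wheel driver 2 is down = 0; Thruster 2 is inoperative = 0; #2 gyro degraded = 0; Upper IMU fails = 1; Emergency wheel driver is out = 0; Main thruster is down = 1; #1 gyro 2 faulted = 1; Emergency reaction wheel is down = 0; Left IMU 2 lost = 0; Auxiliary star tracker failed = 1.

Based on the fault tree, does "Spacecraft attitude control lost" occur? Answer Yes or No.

Yes

Backup chain inoperative [AND]: Upper IMU fails=occurs, Emergency wheel driver is out=not → not all inputs occur → does not occur.
Momentum path unavailable [OR]: #2 gyro degraded=not, #2 rate sensor is down=not → no input occurs → does not occur.
Sensor suite lost [OR]: Momentum path unavailable=not, Auxiliary star tracker failed=occurs, Secondary magnetorquer lost=not → at least one input occurs → occurs.
Control loop inoperative [AND]: Main thruster is down=occurs, Sensor suite lost=occurs → all inputs occur → occurs.
Reaction-wheel cluster down [AND]: Emergency reaction wheel is down=not, A sun sensor malfunctions=occurs, Secondary propellant valve stuck=occurs → not all inputs occur → does not occur.
Thruster branch inoperative [AND]: Reaction-wheel cluster down=not, Left IMU 2 lost=not, A wheel driver 2 is down=not → not all inputs occur → does not occur.
Backup chain 2 inoperative [AND]: Thruster branch inoperative=not, Thruster 2 is inoperative=not, #1 gyro 2 faulted=occurs, Main rate sensor 2 is out=occurs → not all inputs occur → does not occur.
Spacecraft attitude control lost [OR]: Backup chain inoperative=not, Control loop inoperative=occurs, Backup chain 2 inoperative=not, Star tracker 2 faulted=not → at least one input occurs → occurs.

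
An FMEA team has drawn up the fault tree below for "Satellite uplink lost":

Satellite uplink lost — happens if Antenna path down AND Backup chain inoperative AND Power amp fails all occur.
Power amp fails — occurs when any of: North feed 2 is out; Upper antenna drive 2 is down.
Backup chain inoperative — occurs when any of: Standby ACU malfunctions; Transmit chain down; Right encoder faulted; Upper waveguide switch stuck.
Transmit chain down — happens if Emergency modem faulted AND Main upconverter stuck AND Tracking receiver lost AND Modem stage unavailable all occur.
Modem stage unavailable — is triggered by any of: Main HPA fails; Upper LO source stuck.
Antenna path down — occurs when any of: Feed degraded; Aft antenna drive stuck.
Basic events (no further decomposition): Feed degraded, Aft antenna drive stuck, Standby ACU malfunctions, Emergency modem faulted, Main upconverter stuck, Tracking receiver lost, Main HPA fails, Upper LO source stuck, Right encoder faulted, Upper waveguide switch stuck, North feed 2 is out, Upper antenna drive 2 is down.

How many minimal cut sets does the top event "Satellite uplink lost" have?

20

Antenna path down [OR]: union of children's cut sets → 2 cut set(s).
Modem stage unavailable [OR]: union of children's cut sets → 2 cut set(s).
Transmit chain down [AND]: one cut set from each child combined → 1 × 1 × 1 × 2 = 2 cut set(s).
Backup chain inoperative [OR]: union of children's cut sets → 5 cut set(s).
Power amp fails [OR]: union of children's cut sets → 2 cut set(s).
Satellite uplink lost [AND]: one cut set from each child combined → 2 × 5 × 2 = 20 cut set(s).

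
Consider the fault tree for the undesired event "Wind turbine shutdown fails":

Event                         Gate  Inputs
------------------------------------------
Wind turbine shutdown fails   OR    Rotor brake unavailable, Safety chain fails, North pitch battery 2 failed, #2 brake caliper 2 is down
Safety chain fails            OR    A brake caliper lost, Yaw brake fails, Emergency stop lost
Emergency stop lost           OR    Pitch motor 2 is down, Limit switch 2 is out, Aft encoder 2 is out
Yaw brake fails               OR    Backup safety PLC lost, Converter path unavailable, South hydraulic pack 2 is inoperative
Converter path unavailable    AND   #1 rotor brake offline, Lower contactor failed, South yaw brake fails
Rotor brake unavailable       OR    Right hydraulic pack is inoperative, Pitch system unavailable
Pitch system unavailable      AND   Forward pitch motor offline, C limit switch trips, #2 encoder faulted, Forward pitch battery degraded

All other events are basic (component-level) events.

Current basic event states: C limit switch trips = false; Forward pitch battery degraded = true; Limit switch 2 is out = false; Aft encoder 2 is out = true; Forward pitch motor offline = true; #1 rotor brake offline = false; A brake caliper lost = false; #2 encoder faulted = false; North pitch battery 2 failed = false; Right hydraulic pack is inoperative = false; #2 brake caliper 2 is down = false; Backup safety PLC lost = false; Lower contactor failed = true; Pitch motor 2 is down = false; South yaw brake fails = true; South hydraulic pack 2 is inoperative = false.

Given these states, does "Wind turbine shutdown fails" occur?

Yes

Pitch system unavailable [AND]: Forward pitch motor offline=occurs, C limit switch trips=not, #2 encoder faulted=not, Forward pitch battery degraded=occurs → not all inputs occur → does not occur.
Rotor brake unavailable [OR]: Right hydraulic pack is inoperative=not, Pitch system unavailable=not → no input occurs → does not occur.
Converter path unavailable [AND]: #1 rotor brake offline=not, Lower contactor failed=occurs, South yaw brake fails=occurs → not all inputs occur → does not occur.
Yaw brake fails [OR]: Backup safety PLC lost=not, Converter path unavailable=not, South hydraulic pack 2 is inoperative=not → no input occurs → does not occur.
Emergency stop lost [OR]: Pitch motor 2 is down=not, Limit switch 2 is out=not, Aft encoder 2 is out=occurs → at least one input occurs → occurs.
Safety chain fails [OR]: A brake caliper lost=not, Yaw brake fails=not, Emergency stop lost=occurs → at least one input occurs → occurs.
Wind turbine shutdown fails [OR]: Rotor brake unavailable=not, Safety chain fails=occurs, North pitch battery 2 failed=not, #2 brake caliper 2 is down=not → at least one input occurs → occurs.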